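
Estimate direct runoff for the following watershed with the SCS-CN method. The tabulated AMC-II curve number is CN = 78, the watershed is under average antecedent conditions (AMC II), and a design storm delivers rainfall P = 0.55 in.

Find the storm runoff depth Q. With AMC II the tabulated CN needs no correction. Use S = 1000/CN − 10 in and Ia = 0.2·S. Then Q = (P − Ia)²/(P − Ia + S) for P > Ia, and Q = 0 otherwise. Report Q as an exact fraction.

Average conditions: CN = 78 (no AMC adjustment).
Max retention: S = 1000/78 − 10 = 110/39 in (≈ 2.821 in)
Ia = 0.2·(110/39) = 22/39 in ≈ 0.564 in
P = 0.550 ≤ Ia = 0.564 in: entire storm abstracted, Q = 0.

Q = 0 in ≈ 0.000 in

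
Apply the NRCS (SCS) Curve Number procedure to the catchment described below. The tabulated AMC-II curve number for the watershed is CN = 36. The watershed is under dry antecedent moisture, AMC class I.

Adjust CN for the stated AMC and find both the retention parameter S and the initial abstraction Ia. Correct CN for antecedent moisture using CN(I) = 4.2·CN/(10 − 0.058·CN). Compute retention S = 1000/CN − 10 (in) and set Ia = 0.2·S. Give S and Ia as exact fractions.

Dry (AMC I): CN(I) = 4.2·36/(10 − 0.058·36) = (756/5)/(989/125) = 18900/989 ≈ 19.110
Retention S: 1000/CN − 10 with CN=19.110 → S = 8000/189 ≈ 42.328 in
Initial abstraction Ia = S/5 = (8000/189)/5 = 1600/189 ≈ 8.466 in

S = 8000/189 in ≈ 42.328 in; Ia = 1600/189 in ≈ 8.466 in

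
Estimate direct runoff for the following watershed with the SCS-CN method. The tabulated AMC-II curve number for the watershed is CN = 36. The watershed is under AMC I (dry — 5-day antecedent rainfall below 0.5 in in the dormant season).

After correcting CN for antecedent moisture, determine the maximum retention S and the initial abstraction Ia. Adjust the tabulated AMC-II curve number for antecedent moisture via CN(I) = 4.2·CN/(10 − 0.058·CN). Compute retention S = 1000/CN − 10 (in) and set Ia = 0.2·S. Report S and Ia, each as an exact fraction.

S = 8000/189 in ≈ 42.328 in; Ia = 1600/189 in ≈ 8.466 in

CN(I) from CN(II)=36: (4.2·36)/(10 − 0.058·36) = 18900/989 ≈ 19.110
S = 1000/(18900/989) − 10 = 8000/189 in ≈ 42.328 in
Initial abstraction Ia = S/5 = (8000/189)/5 = 1600/189 ≈ 8.466 in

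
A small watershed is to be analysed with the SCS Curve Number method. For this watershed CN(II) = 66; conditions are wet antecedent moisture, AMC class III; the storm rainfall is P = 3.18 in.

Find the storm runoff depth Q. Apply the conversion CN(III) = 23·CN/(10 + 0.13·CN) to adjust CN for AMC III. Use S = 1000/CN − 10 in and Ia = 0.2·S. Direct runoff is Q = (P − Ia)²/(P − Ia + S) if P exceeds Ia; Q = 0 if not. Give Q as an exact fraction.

Adjust CN=66 to AMC III: 23·66/(10 + 0.13·66) → 1518 ÷ (929/50) = 75900/929 ≈ 81.701
Max retention: S = 1000/(75900/929) − 10 = 1700/759 in (≈ 2.240 in)
Ia = 0.2S: 0.2·2.240 = 0.448 in (exactly 340/759)
P − Ia = 3.180 − 0.448 = 103681/37950 ≈ 2.732 in (> 0, runoff occurs)
Q = (103681/37950)²/((103681/37950) + 1700/759) = (10749749761/1440202500)/(188681/37950) = 10749749761/7160443950 in ≈ 1.501 in

Q = 10749749761/7160443950 in ≈ 1.501 in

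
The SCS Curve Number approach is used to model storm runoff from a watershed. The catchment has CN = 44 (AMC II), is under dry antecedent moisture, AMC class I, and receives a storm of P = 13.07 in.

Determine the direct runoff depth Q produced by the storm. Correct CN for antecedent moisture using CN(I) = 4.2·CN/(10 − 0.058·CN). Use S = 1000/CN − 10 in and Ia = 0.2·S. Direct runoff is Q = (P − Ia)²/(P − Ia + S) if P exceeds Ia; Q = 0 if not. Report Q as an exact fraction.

Adjust CN=44 to AMC I: 4.2·44/(10 − 0.058·44) → (924/5) ÷ (931/125) = 3300/133 ≈ 24.812
Max retention: S = 1000/(3300/133) − 10 = 1000/33 in (≈ 30.303 in)
Initial abstraction Ia = S/5 = (1000/33)/5 = 200/33 ≈ 6.061 in
Since P=13.070 > Ia=6.061: effective rainfall P−Ia = 23131/3300 in
Q = (23131/3300)²/((23131/3300) + 1000/33) = (535043161/10890000)/(123131/3300) = 535043161/406332300 in ≈ 1.317 in

Q = 535043161/406332300 in ≈ 1.317 in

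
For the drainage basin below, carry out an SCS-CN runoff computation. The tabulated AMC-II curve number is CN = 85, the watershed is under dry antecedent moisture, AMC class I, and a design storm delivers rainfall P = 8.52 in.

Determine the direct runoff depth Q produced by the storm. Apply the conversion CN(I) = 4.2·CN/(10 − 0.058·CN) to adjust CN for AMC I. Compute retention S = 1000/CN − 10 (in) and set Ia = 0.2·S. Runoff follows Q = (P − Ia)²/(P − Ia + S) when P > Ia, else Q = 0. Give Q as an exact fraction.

Q = 521985409/105157325 in ≈ 4.964 in

CN(I) from CN(II)=85: (4.2·85)/(10 − 0.058·85) = 11900/169 ≈ 70.414
S = 1000/(11900/169) − 10 = 500/119 in ≈ 4.202 in
Ia = 0.2·(500/119) = 100/119 in ≈ 0.840 in
Excess rainfall: 8.520 − 0.840 = 7.680 in; P > Ia so Q > 0
Q: (22847/2975)² ÷ (35347/2975) = 521985409/105157325 in (≈ 4.964 in)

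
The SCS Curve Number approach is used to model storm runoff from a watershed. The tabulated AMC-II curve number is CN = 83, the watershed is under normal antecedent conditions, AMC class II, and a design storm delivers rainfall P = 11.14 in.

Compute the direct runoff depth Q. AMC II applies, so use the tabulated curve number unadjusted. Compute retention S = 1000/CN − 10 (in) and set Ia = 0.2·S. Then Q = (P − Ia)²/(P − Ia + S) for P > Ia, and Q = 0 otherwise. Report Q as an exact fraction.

Q = 1983009961/220078650 in ≈ 9.010 in

CN(II) = 83; AMC II needs no correction.
Max retention: S = 1000/83 − 10 = 170/83 in (≈ 2.048 in)
Initial abstraction Ia = S/5 = (170/83)/5 = 34/83 ≈ 0.410 in
Since P=11.140 > Ia=0.410: effective rainfall P−Ia = 44531/4150 in
Q = (44531/4150)²/((44531/4150) + 170/83) = (1983009961/17222500)/(53031/4150) = 1983009961/220078650 in ≈ 9.010 in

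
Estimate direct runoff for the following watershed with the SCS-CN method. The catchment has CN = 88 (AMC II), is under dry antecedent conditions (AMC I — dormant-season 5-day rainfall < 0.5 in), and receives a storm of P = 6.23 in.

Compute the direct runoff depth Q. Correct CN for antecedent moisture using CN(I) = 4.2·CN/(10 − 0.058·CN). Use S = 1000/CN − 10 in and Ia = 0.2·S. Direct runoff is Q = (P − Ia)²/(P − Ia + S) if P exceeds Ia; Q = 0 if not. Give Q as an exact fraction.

Adjust CN=88 to AMC I: 4.2·88/(10 − 0.058·88) → (1848/5) ÷ (612/125) = 3850/51 ≈ 75.490
Max retention: S = 1000/(3850/51) − 10 = 250/77 in (≈ 3.247 in)
Initial abstraction Ia = S/5 = (250/77)/5 = 50/77 ≈ 0.649 in
P − Ia = 6.230 − 0.649 = 42971/7700 ≈ 5.581 in (> 0, runoff occurs)
Q: (42971/7700)² ÷ (67971/7700) = 1846506841/523376700 in (≈ 3.528 in)

Q = 1846506841/523376700 in ≈ 3.528 in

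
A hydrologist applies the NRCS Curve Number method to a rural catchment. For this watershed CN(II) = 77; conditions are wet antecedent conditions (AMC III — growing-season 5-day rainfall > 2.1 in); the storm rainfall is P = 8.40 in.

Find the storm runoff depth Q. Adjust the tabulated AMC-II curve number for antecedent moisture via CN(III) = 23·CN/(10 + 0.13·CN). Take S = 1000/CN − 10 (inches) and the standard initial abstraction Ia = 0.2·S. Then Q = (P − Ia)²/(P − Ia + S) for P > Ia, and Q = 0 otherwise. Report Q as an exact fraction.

Q = 4910978/699545 in ≈ 7.020 in

Adjust CN=77 to AMC III: 23·77/(10 + 0.13·77) → 1771 ÷ (2001/100) = 7700/87 ≈ 88.506
Max retention: S = 1000/(7700/87) − 10 = 100/77 in (≈ 1.299 in)
Ia = 0.2·(100/77) = 20/77 in ≈ 0.260 in
Since P=8.400 > Ia=0.260: effective rainfall P−Ia = 3134/385 in
Q: (3134/385)² ÷ (3634/385) = 4910978/699545 in (≈ 7.020 in)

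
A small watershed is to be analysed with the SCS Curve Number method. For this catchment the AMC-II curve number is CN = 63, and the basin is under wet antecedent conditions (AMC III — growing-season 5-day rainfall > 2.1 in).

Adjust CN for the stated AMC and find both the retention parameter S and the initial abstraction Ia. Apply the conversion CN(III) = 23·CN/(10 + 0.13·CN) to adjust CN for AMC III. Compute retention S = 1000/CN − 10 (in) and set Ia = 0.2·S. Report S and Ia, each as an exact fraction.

Adjust CN=63 to AMC III: 23·63/(10 + 0.13·63) → 1449 ÷ (1819/100) = 144900/1819 ≈ 79.659
Retention S: 1000/CN − 10 with CN=79.659 → S = 3700/1449 ≈ 2.553 in
Ia = 0.2S: 0.2·2.553 = 0.511 in (exactly 740/1449)

S = 3700/1449 in ≈ 2.553 in; Ia = 740/1449 in ≈ 0.511 in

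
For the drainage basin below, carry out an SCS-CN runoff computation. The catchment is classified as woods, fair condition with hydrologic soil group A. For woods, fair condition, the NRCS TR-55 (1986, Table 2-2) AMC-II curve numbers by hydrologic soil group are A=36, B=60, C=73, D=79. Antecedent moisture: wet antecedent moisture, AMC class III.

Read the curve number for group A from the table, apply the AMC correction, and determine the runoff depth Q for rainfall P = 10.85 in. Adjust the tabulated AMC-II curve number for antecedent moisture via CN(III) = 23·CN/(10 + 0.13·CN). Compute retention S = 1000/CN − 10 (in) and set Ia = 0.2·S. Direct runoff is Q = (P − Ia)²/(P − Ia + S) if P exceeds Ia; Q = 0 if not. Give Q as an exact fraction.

Q = 1483713361/291948660 in ≈ 5.082 in

NRCS table: woods, fair condition, soil group A → CN(II) = 36
Wet (AMC III): CN(III) = 23·36/(10 + 0.13·36) = 828/(367/25) = 20700/367 ≈ 56.403
Retention S: 1000/CN − 10 with CN=56.403 → S = 1600/207 ≈ 7.729 in
Ia = 0.2S: 0.2·7.729 = 1.546 in (exactly 320/207)
P − Ia = 10.850 − 1.546 = 38519/4140 ≈ 9.304 in (> 0, runoff occurs)
Runoff Q = (P−Ia)²/(P−Ia+S) = (9.304)²/(9.304+7.729) = 1483713361/291948660 ≈ 5.082 in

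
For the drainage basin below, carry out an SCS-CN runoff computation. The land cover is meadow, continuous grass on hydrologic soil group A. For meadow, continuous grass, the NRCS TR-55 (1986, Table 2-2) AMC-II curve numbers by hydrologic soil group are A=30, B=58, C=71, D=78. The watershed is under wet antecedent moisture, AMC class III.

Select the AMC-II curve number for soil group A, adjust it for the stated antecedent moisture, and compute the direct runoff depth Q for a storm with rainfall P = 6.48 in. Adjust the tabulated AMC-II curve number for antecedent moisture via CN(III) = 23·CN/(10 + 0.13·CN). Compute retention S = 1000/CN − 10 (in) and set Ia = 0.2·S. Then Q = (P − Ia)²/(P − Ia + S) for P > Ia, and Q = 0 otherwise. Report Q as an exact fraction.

Q = 29475842/21716025 in ≈ 1.357 in

NRCS table: meadow, continuous grass, soil group A → CN(II) = 30
Wet (AMC III): CN(III) = 23·30/(10 + 0.13·30) = 690/(139/10) = 6900/139 ≈ 49.640
Max retention: S = 1000/(6900/139) − 10 = 700/69 in (≈ 10.145 in)
Ia = 0.2S: 0.2·10.145 = 2.029 in (exactly 140/69)
P − Ia = 6.480 − 2.029 = 7678/1725 ≈ 4.451 in (> 0, runoff occurs)
Runoff Q = (P−Ia)²/(P−Ia+S) = (4.451)²/(4.451+10.145) = 29475842/21716025 ≈ 1.357 in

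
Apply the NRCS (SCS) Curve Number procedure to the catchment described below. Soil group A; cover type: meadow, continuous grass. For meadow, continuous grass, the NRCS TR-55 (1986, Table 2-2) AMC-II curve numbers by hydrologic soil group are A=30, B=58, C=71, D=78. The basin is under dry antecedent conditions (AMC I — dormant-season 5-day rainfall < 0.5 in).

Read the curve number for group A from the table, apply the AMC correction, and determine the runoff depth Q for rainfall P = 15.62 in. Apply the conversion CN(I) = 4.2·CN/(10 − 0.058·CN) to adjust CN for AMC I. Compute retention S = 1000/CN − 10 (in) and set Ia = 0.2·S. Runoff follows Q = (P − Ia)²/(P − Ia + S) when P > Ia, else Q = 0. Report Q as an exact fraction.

Q = 4116841/12163050 in ≈ 0.338 in

NRCS table: meadow, continuous grass, soil group A → CN(II) = 30
Dry (AMC I): CN(I) = 4.2·30/(10 − 0.058·30) = 126/(413/50) = 900/59 ≈ 15.254
Retention S: 1000/CN − 10 with CN=15.254 → S = 500/9 ≈ 55.556 in
Initial abstraction Ia = S/5 = (500/9)/5 = 100/9 ≈ 11.111 in
Since P=15.620 > Ia=11.111: effective rainfall P−Ia = 2029/450 in
Runoff Q = (P−Ia)²/(P−Ia+S) = (4.509)²/(4.509+55.556) = 4116841/12163050 ≈ 0.338 in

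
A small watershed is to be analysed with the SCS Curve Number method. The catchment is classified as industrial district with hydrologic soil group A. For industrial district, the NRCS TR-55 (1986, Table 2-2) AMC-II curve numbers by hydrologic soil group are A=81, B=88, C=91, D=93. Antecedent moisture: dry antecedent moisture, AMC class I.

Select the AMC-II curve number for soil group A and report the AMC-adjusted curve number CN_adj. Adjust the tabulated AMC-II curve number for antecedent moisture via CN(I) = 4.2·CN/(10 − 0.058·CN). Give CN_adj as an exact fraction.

CN_adj = 170100/2651 ≈ 64.164

NRCS table: industrial district, soil group A → CN(II) = 81
Adjust CN=81 to AMC I: 4.2·81/(10 − 0.058·81) → (1701/5) ÷ (2651/500) = 170100/2651 ≈ 64.164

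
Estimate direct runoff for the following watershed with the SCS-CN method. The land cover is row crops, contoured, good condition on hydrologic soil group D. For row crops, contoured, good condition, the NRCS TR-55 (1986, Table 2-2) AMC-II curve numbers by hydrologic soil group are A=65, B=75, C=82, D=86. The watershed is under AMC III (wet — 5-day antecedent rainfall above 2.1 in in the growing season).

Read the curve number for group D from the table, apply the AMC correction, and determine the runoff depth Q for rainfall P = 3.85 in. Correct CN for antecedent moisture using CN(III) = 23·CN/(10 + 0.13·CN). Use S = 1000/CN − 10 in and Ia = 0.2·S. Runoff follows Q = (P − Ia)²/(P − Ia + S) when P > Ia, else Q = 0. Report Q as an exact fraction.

NRCS table: row crops, contoured, good condition, soil group D → CN(II) = 86
Adjust CN=86 to AMC III: 23·86/(10 + 0.13·86) → 1978 ÷ (1059/50) = 98900/1059 ≈ 93.390
Max retention: S = 1000/(98900/1059) − 10 = 700/989 in (≈ 0.708 in)
Ia = 0.2S: 0.2·0.708 = 0.142 in (exactly 140/989)
Since P=3.850 > Ia=0.142: effective rainfall P−Ia = 73353/19780 in
Runoff Q = (P−Ia)²/(P−Ia+S) = (3.708)²/(3.708+0.708) = 768666087/246834620 ≈ 3.114 in

Q = 768666087/246834620 in ≈ 3.114 in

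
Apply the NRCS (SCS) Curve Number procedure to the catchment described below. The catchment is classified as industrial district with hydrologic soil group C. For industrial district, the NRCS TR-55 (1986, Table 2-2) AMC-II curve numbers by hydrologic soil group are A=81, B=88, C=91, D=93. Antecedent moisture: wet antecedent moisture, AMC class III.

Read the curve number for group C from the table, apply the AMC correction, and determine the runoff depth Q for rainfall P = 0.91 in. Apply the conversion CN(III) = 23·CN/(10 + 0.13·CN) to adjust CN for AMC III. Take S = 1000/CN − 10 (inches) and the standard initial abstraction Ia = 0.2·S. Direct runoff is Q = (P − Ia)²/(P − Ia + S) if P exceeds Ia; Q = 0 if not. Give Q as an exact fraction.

Q = 29743486369/54933505900 in ≈ 0.541 in

NRCS table: industrial district, soil group C → CN(II) = 91
CN(III) from CN(II)=91: (23·91)/(10 + 0.13·91) = 209300/2183 ≈ 95.877
S = 1000/(209300/2183) − 10 = 900/2093 in ≈ 0.430 in
Ia = 0.2S: 0.2·0.430 = 0.086 in (exactly 180/2093)
P − Ia = 0.910 − 0.086 = 172463/209300 ≈ 0.824 in (> 0, runoff occurs)
Q: (172463/209300)² ÷ (262463/209300) = 29743486369/54933505900 in (≈ 0.541 in)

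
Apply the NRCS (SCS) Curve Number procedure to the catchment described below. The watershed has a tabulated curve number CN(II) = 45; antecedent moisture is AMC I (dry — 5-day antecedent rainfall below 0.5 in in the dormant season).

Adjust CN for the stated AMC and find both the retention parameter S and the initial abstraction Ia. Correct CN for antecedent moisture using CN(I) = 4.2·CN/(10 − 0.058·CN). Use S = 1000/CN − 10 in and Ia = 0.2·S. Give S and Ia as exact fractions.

S = 5500/189 in ≈ 29.101 in; Ia = 1100/189 in ≈ 5.820 in

CN(I) from CN(II)=45: (4.2·45)/(10 − 0.058·45) = 18900/739 ≈ 25.575
Max retention: S = 1000/(18900/739) − 10 = 5500/189 in (≈ 29.101 in)
Ia = 0.2·(5500/189) = 1100/189 in ≈ 5.820 in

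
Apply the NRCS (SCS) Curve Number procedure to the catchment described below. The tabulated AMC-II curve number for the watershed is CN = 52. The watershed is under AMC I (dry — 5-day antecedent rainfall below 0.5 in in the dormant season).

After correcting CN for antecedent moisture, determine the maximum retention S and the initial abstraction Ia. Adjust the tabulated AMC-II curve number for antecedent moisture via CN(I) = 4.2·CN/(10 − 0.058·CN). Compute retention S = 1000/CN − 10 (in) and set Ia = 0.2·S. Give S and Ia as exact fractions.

S = 2000/91 in ≈ 21.978 in; Ia = 400/91 in ≈ 4.396 in

CN(I) from CN(II)=52: (4.2·52)/(10 − 0.058·52) = 9100/291 ≈ 31.271
Retention S: 1000/CN − 10 with CN=31.271 → S = 2000/91 ≈ 21.978 in
Ia = 0.2·(2000/91) = 400/91 in ≈ 4.396 in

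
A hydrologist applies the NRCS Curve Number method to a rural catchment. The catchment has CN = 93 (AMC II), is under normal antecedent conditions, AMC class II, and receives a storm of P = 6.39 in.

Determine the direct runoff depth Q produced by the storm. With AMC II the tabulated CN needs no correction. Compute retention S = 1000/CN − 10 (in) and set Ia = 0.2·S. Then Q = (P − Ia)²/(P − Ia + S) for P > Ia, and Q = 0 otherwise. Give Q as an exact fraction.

Q = 3367132729/604751100 in ≈ 5.568 in

CN(II) = 93; AMC II needs no correction.
S = 1000/93 − 10 = 70/93 in ≈ 0.753 in
Ia = 0.2S: 0.2·0.753 = 0.151 in (exactly 14/93)
P − Ia = 6.390 − 0.151 = 58027/9300 ≈ 6.239 in (> 0, runoff occurs)
Q = (58027/9300)²/((58027/9300) + 70/93) = (3367132729/86490000)/(65027/9300) = 3367132729/604751100 in ≈ 5.568 in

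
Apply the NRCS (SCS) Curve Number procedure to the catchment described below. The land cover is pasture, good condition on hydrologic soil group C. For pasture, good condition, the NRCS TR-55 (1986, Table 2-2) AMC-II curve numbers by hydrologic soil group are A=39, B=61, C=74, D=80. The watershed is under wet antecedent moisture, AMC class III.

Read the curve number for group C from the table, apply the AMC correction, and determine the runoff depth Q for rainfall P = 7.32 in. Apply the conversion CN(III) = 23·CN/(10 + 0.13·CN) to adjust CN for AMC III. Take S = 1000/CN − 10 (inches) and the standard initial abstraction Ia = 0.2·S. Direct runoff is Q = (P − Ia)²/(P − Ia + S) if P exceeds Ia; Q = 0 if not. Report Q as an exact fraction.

Q = 22270488289/3866369575 in ≈ 5.760 in

NRCS table: pasture, good condition, soil group C → CN(II) = 74
Adjust CN=74 to AMC III: 23·74/(10 + 0.13·74) → 1702 ÷ (981/50) = 85100/981 ≈ 86.748
Max retention: S = 1000/(85100/981) − 10 = 1300/851 in (≈ 1.528 in)
Ia = 0.2S: 0.2·1.528 = 0.306 in (exactly 260/851)
Since P=7.320 > Ia=0.306: effective rainfall P−Ia = 149233/21275 in
Q: (149233/21275)² ÷ (181733/21275) = 22270488289/3866369575 in (≈ 5.760 in)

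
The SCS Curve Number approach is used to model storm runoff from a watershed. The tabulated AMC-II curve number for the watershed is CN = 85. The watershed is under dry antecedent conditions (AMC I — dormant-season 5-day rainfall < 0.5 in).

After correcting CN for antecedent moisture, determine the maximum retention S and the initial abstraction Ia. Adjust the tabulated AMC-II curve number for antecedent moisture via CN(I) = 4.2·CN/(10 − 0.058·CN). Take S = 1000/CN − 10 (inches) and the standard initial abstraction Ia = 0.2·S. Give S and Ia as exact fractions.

CN(I) from CN(II)=85: (4.2·85)/(10 − 0.058·85) = 11900/169 ≈ 70.414
Retention S: 1000/CN − 10 with CN=70.414 → S = 500/119 ≈ 4.202 in
Ia = 0.2S: 0.2·4.202 = 0.840 in (exactly 100/119)

S = 500/119 in ≈ 4.202 in; Ia = 100/119 in ≈ 0.840 in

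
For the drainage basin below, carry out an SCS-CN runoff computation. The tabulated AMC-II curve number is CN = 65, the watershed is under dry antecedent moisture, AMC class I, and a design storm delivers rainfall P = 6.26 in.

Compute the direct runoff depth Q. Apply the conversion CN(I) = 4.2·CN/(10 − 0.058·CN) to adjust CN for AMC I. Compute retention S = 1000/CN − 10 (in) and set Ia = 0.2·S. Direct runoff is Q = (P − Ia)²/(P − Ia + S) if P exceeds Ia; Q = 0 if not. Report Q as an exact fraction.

Adjust CN=65 to AMC I: 4.2·65/(10 − 0.058·65) → 273 ÷ (623/100) = 3900/89 ≈ 43.820
Max retention: S = 1000/(3900/89) − 10 = 500/39 in (≈ 12.821 in)
Initial abstraction Ia = S/5 = (500/39)/5 = 100/39 ≈ 2.564 in
Since P=6.260 > Ia=2.564: effective rainfall P−Ia = 7207/1950 in
Runoff Q = (P−Ia)²/(P−Ia+S) = (3.696)²/(3.696+12.821) = 51940849/62803650 ≈ 0.827 in

Q = 51940849/62803650 in ≈ 0.827 in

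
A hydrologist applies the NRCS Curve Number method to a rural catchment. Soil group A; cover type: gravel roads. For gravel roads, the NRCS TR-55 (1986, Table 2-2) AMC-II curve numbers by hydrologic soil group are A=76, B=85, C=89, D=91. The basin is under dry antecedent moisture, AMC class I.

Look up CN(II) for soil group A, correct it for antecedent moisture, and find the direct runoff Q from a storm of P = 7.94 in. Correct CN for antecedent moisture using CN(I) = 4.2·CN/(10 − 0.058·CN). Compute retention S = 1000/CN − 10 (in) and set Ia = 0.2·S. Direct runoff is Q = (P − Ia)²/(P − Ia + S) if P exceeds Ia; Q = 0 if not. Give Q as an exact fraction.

Q = 1831925601/617126650 in ≈ 2.968 in

NRCS table: gravel roads, soil group A → CN(II) = 76
Adjust CN=76 to AMC I: 4.2·76/(10 − 0.058·76) → (1596/5) ÷ (699/125) = 13300/233 ≈ 57.082
Retention S: 1000/CN − 10 with CN=57.082 → S = 1000/133 ≈ 7.519 in
Initial abstraction Ia = S/5 = (1000/133)/5 = 200/133 ≈ 1.504 in
Excess rainfall: 7.940 − 1.504 = 6.436 in; P > Ia so Q > 0
Runoff Q = (P−Ia)²/(P−Ia+S) = (6.436)²/(6.436+7.519) = 1831925601/617126650 ≈ 2.968 in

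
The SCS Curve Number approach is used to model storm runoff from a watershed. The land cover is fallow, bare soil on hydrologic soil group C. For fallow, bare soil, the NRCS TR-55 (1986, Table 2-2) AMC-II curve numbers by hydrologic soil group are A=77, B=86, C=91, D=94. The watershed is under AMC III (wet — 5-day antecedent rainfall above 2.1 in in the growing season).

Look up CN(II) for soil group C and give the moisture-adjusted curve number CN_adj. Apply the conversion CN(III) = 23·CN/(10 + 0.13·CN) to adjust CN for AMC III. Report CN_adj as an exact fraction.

NRCS table: fallow, bare soil, soil group C → CN(II) = 91
Wet (AMC III): CN(III) = 23·91/(10 + 0.13·91) = 2093/(2183/100) = 209300/2183 ≈ 95.877

CN_adj = 209300/2183 ≈ 95.877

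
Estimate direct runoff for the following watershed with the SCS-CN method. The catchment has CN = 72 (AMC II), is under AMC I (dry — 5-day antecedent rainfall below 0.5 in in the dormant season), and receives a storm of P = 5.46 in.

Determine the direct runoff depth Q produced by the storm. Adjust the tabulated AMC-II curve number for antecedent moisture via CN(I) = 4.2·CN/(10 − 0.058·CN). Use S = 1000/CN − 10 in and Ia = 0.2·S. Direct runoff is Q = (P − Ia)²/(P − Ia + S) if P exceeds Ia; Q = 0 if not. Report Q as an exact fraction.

Q = 23726641/23450850 in ≈ 1.012 in

Adjust CN=72 to AMC I: 4.2·72/(10 − 0.058·72) → (1512/5) ÷ (728/125) = 675/13 ≈ 51.923
Max retention: S = 1000/(675/13) − 10 = 250/27 in (≈ 9.259 in)
Initial abstraction Ia = S/5 = (250/27)/5 = 50/27 ≈ 1.852 in
Excess rainfall: 5.460 − 1.852 = 3.608 in; P > Ia so Q > 0
Runoff Q = (P−Ia)²/(P−Ia+S) = (3.608)²/(3.608+9.259) = 23726641/23450850 ≈ 1.012 in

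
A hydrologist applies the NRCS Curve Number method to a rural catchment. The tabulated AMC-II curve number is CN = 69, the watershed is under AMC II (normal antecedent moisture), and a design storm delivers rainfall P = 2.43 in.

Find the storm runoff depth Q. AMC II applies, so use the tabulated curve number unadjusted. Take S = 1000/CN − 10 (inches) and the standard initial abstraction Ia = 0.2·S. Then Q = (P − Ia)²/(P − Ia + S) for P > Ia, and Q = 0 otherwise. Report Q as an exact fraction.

Q = 111661489/286812300 in ≈ 0.389 in

CN(II) = 69; AMC II needs no correction.
Retention S: 1000/CN − 10 with CN=69.000 → S = 310/69 ≈ 4.493 in
Ia = 0.2S: 0.2·4.493 = 0.899 in (exactly 62/69)
Since P=2.430 > Ia=0.899: effective rainfall P−Ia = 10567/6900 in
Runoff Q = (P−Ia)²/(P−Ia+S) = (1.531)²/(1.531+4.493) = 111661489/286812300 ≈ 0.389 in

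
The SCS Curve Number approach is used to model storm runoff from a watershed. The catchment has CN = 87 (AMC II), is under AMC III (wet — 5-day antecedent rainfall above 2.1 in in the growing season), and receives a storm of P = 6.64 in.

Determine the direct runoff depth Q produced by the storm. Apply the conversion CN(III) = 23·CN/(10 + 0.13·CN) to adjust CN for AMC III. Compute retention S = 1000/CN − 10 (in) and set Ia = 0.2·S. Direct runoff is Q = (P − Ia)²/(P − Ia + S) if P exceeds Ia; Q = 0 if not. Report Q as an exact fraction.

Adjust CN=87 to AMC III: 23·87/(10 + 0.13·87) → 2001 ÷ (2131/100) = 200100/2131 ≈ 93.900
Retention S: 1000/CN − 10 with CN=93.900 → S = 1300/2001 ≈ 0.650 in
Ia = 0.2S: 0.2·0.650 = 0.130 in (exactly 260/2001)
Since P=6.640 > Ia=0.130: effective rainfall P−Ia = 325666/50025 in
Q = (325666/50025)²/((325666/50025) + 1300/2001) = (106058343556/2502500625)/(358166/50025) = 53029171778/8958627075 in ≈ 5.919 in

Q = 53029171778/8958627075 in ≈ 5.919 in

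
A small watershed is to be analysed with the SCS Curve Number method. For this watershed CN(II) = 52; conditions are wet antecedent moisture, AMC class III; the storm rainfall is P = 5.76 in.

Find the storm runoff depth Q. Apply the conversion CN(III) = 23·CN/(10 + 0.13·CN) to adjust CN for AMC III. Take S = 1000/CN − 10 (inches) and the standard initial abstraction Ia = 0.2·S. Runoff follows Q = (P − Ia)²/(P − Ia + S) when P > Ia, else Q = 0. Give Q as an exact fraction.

Q = 28607232/10442575 in ≈ 2.739 in

Adjust CN=52 to AMC III: 23·52/(10 + 0.13·52) → 1196 ÷ (419/25) = 29900/419 ≈ 71.360
Max retention: S = 1000/(29900/419) − 10 = 1200/299 in (≈ 4.013 in)
Ia = 0.2·(1200/299) = 240/299 in ≈ 0.803 in
Since P=5.760 > Ia=0.803: effective rainfall P−Ia = 37056/7475 in
Runoff Q = (P−Ia)²/(P−Ia+S) = (4.957)²/(4.957+4.013) = 28607232/10442575 ≈ 2.739 in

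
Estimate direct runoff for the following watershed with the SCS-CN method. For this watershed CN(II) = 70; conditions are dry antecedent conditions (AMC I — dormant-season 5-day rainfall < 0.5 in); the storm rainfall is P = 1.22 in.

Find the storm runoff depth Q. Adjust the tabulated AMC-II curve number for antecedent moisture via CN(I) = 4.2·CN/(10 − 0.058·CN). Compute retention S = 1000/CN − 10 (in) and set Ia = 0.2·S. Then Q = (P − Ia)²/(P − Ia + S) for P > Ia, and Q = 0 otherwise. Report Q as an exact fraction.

Q = 0 in ≈ 0.000 in

Dry (AMC I): CN(I) = 4.2·70/(10 − 0.058·70) = 294/(297/50) = 4900/99 ≈ 49.495
S = 1000/(4900/99) − 10 = 500/49 in ≈ 10.204 in
Ia = 0.2S: 0.2·10.204 = 2.041 in (exactly 100/49)
P = 1.220 ≤ Ia = 2.041 in: entire storm abstracted, Q = 0.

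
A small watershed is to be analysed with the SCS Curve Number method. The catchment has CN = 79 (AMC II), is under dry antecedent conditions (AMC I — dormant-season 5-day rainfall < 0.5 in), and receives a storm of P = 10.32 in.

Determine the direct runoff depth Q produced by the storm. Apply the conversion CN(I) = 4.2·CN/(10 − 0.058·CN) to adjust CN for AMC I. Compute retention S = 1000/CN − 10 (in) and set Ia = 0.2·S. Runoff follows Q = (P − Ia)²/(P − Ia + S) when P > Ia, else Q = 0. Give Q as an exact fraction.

Q = 159882962/30002225 in ≈ 5.329 in

Adjust CN=79 to AMC I: 4.2·79/(10 − 0.058·79) → (1659/5) ÷ (2709/500) = 7900/129 ≈ 61.240
Retention S: 1000/CN − 10 with CN=61.240 → S = 500/79 ≈ 6.329 in
Initial abstraction Ia = S/5 = (500/79)/5 = 100/79 ≈ 1.266 in
Since P=10.320 > Ia=1.266: effective rainfall P−Ia = 17882/1975 in
Runoff Q = (P−Ia)²/(P−Ia+S) = (9.054)²/(9.054+6.329) = 159882962/30002225 ≈ 5.329 in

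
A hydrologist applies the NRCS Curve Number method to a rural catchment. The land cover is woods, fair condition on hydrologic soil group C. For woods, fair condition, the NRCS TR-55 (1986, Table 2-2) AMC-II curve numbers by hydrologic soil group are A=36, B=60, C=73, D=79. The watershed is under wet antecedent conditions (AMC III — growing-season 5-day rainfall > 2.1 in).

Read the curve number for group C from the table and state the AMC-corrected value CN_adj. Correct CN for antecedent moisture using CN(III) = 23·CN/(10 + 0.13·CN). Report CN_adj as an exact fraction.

NRCS table: woods, fair condition, soil group C → CN(II) = 73
Adjust CN=73 to AMC III: 23·73/(10 + 0.13·73) → 1679 ÷ (1949/100) = 167900/1949 ≈ 86.147

CN_adj = 167900/1949 ≈ 86.147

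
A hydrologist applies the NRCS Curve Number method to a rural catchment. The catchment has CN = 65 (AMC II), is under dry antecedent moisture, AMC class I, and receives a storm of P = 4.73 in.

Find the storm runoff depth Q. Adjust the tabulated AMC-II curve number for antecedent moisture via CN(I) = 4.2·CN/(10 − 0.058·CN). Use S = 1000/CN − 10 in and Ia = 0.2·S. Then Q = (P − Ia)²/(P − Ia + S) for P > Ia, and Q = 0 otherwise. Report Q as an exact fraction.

CN(I) from CN(II)=65: (4.2·65)/(10 − 0.058·65) = 3900/89 ≈ 43.820
Retention S: 1000/CN − 10 with CN=43.820 → S = 500/39 ≈ 12.821 in
Ia = 0.2S: 0.2·12.821 = 2.564 in (exactly 100/39)
P − Ia = 4.730 − 2.564 = 8447/3900 ≈ 2.166 in (> 0, runoff occurs)
Runoff Q = (P−Ia)²/(P−Ia+S) = (2.166)²/(2.166+12.821) = 71351809/227943300 ≈ 0.313 in

Q = 71351809/227943300 in ≈ 0.313 in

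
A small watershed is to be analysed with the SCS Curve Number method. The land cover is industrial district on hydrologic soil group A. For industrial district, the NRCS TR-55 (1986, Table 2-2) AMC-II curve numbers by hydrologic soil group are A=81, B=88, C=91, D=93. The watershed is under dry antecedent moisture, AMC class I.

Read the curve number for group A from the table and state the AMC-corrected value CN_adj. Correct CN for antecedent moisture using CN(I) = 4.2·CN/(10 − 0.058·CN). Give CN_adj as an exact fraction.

CN_adj = 170100/2651 ≈ 64.164

NRCS table: industrial district, soil group A → CN(II) = 81
Adjust CN=81 to AMC I: 4.2·81/(10 − 0.058·81) → (1701/5) ÷ (2651/500) = 170100/2651 ≈ 64.164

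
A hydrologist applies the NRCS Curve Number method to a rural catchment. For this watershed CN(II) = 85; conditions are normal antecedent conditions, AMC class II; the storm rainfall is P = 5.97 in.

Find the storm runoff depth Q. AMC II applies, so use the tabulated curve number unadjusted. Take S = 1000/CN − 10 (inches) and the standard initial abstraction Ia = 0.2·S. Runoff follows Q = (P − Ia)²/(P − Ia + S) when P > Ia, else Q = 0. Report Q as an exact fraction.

Q = 30394467/7111100 in ≈ 4.274 in

Average conditions: CN = 85 (no AMC adjustment).
Max retention: S = 1000/85 − 10 = 30/17 in (≈ 1.765 in)
Initial abstraction Ia = S/5 = (30/17)/5 = 6/17 ≈ 0.353 in
Excess rainfall: 5.970 − 0.353 = 5.617 in; P > Ia so Q > 0
Q: (9549/1700)² ÷ (12549/1700) = 30394467/7111100 in (≈ 4.274 in)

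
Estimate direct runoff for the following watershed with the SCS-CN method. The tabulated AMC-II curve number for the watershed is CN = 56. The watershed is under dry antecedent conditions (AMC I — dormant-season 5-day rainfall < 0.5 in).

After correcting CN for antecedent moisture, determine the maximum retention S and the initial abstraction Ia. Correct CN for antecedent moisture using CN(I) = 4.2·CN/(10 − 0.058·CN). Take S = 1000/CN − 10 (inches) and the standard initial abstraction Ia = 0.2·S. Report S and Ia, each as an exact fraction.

S = 2750/147 in ≈ 18.707 in; Ia = 550/147 in ≈ 3.741 in

Adjust CN=56 to AMC I: 4.2·56/(10 − 0.058·56) → (1176/5) ÷ (844/125) = 7350/211 ≈ 34.834
Retention S: 1000/CN − 10 with CN=34.834 → S = 2750/147 ≈ 18.707 in
Ia = 0.2·(2750/147) = 550/147 in ≈ 3.741 in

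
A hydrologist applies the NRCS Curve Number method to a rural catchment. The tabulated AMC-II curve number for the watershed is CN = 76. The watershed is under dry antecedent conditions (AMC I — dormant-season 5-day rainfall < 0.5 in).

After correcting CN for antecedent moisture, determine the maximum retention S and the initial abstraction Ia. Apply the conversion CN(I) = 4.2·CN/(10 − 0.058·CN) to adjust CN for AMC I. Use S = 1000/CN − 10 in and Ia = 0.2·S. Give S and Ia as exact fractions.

Dry (AMC I): CN(I) = 4.2·76/(10 − 0.058·76) = (1596/5)/(699/125) = 13300/233 ≈ 57.082
Retention S: 1000/CN − 10 with CN=57.082 → S = 1000/133 ≈ 7.519 in
Initial abstraction Ia = S/5 = (1000/133)/5 = 200/133 ≈ 1.504 in

S = 1000/133 in ≈ 7.519 in; Ia = 200/133 in ≈ 1.504 in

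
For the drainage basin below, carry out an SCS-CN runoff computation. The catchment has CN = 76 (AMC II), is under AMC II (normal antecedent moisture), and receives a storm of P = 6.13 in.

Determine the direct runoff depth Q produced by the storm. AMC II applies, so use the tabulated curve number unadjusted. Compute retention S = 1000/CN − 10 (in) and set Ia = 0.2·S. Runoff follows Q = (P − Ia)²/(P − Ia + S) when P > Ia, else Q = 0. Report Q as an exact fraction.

Average conditions: CN = 76 (no AMC adjustment).
S = 1000/76 − 10 = 60/19 in ≈ 3.158 in
Ia = 0.2·(60/19) = 12/19 in ≈ 0.632 in
Excess rainfall: 6.130 − 0.632 = 5.498 in; P > Ia so Q > 0
Q = (10447/1900)²/((10447/1900) + 60/19) = (109139809/3610000)/(16447/1900) = 109139809/31249300 in ≈ 3.493 in

Q = 109139809/31249300 in ≈ 3.493 in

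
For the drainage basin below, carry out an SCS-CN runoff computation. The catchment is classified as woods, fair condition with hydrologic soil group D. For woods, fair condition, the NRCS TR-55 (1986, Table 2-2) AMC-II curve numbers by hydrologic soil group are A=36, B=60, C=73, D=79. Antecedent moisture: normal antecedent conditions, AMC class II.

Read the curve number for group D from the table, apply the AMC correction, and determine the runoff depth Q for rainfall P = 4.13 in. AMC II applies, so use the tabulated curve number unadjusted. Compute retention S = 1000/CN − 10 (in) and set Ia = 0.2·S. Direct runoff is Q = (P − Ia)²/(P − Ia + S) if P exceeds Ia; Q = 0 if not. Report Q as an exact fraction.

NRCS table: woods, fair condition, soil group D → CN(II) = 79
AMC II — tabulated CN = 79 applies directly.
Max retention: S = 1000/79 − 10 = 210/79 in (≈ 2.658 in)
Ia = 0.2·(210/79) = 42/79 in ≈ 0.532 in
Excess rainfall: 4.130 − 0.532 = 3.598 in; P > Ia so Q > 0
Q: (28427/7900)² ÷ (49427/7900) = 115442047/55781900 in (≈ 2.070 in)

Q = 115442047/55781900 in ≈ 2.070 in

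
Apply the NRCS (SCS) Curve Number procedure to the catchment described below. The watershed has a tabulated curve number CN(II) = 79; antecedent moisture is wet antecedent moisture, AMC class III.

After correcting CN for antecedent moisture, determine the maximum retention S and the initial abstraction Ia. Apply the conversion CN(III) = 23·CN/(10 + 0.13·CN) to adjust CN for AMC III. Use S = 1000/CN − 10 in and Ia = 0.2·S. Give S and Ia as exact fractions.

Adjust CN=79 to AMC III: 23·79/(10 + 0.13·79) → 1817 ÷ (2027/100) = 181700/2027 ≈ 89.640
Retention S: 1000/CN − 10 with CN=89.640 → S = 2100/1817 ≈ 1.156 in
Ia = 0.2S: 0.2·1.156 = 0.231 in (exactly 420/1817)

S = 2100/1817 in ≈ 1.156 in; Ia = 420/1817 in ≈ 0.231 in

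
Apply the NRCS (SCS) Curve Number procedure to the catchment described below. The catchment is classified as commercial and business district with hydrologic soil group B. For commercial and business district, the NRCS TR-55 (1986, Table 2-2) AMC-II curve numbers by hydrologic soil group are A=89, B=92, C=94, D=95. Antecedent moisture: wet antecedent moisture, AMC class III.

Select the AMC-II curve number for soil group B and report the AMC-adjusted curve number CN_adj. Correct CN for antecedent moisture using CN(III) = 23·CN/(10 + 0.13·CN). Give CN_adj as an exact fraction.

CN_adj = 52900/549 ≈ 96.357

NRCS table: commercial and business district, soil group B → CN(II) = 92
CN(III) from CN(II)=92: (23·92)/(10 + 0.13·92) = 52900/549 ≈ 96.357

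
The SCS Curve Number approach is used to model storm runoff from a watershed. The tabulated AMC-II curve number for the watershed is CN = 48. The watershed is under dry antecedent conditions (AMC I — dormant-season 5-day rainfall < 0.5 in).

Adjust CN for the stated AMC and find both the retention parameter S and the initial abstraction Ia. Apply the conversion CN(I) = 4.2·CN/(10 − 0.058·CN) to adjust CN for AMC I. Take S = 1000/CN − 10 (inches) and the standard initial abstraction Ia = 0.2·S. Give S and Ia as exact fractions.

S = 1625/63 in ≈ 25.794 in; Ia = 325/63 in ≈ 5.159 in

Dry (AMC I): CN(I) = 4.2·48/(10 − 0.058·48) = (1008/5)/(902/125) = 12600/451 ≈ 27.938
S = 1000/(12600/451) − 10 = 1625/63 in ≈ 25.794 in
Ia = 0.2S: 0.2·25.794 = 5.159 in (exactly 325/63)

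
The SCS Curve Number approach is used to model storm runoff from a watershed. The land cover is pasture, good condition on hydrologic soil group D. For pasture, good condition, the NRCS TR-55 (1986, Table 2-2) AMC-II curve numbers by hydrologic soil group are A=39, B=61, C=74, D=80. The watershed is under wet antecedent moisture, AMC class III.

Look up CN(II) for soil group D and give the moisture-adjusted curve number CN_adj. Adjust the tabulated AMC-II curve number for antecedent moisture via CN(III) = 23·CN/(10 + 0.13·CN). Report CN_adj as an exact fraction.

NRCS table: pasture, good condition, soil group D → CN(II) = 80
Adjust CN=80 to AMC III: 23·80/(10 + 0.13·80) → 1840 ÷ (102/5) = 4600/51 ≈ 90.196

CN_adj = 4600/51 ≈ 90.196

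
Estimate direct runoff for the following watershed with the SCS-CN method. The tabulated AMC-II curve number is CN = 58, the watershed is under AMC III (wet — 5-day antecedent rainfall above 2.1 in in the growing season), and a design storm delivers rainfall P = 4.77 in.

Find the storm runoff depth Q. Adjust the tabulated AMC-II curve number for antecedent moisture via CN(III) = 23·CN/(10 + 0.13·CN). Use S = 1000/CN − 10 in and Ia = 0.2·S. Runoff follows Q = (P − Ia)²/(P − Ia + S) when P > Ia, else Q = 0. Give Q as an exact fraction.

CN(III) from CN(II)=58: (23·58)/(10 + 0.13·58) = 66700/877 ≈ 76.055
Max retention: S = 1000/(66700/877) − 10 = 2100/667 in (≈ 3.148 in)
Ia = 0.2S: 0.2·3.148 = 0.630 in (exactly 420/667)
Since P=4.770 > Ia=0.630: effective rainfall P−Ia = 276159/66700 in
Runoff Q = (P−Ia)²/(P−Ia+S) = (4.140)²/(4.140+3.148) = 25421264427/10808935100 ≈ 2.352 in

Q = 25421264427/10808935100 in ≈ 2.352 in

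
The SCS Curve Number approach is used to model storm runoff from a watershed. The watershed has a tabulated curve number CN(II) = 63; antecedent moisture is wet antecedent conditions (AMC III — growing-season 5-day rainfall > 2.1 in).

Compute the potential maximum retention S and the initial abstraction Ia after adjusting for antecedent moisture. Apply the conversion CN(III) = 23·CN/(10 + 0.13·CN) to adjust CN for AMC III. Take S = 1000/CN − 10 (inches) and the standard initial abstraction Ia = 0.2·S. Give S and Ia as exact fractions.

Adjust CN=63 to AMC III: 23·63/(10 + 0.13·63) → 1449 ÷ (1819/100) = 144900/1819 ≈ 79.659
Max retention: S = 1000/(144900/1819) − 10 = 3700/1449 in (≈ 2.553 in)
Ia = 0.2S: 0.2·2.553 = 0.511 in (exactly 740/1449)

S = 3700/1449 in ≈ 2.553 in; Ia = 740/1449 in ≈ 0.511 in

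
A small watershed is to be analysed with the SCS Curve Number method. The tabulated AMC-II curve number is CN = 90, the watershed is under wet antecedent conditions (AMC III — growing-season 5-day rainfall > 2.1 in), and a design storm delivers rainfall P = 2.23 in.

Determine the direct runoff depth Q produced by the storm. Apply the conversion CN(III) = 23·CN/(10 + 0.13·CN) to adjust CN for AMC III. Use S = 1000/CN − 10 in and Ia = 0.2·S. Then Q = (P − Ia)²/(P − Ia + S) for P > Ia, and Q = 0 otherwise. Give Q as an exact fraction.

CN(III) from CN(II)=90: (23·90)/(10 + 0.13·90) = 20700/217 ≈ 95.392
Max retention: S = 1000/(20700/217) − 10 = 100/207 in (≈ 0.483 in)
Ia = 0.2S: 0.2·0.483 = 0.097 in (exactly 20/207)
Since P=2.230 > Ia=0.097: effective rainfall P−Ia = 44161/20700 in
Runoff Q = (P−Ia)²/(P−Ia+S) = (2.133)²/(2.133+0.483) = 1950193921/1121132700 ≈ 1.739 in

Q = 1950193921/1121132700 in ≈ 1.739 in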